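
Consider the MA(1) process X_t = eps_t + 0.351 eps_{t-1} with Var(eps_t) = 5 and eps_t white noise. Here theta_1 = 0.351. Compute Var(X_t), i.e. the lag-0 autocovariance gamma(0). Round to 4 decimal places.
\gamma(0) = 5.6160

For an MA(q) process X_t = eps_t + sum_i theta_i eps_{t-i} with
Var(eps_t) = sigma^2, the variance is
  gamma(0) = sigma^2 * (1 + sum_i theta_i^2).
  sum_i theta_i^2 = (0.351)^2 = 0.123201.
  gamma(0) = 5 * (1 + 0.123201) = 5 * 1.123201 = 5.616005, which rounds to 5.6160.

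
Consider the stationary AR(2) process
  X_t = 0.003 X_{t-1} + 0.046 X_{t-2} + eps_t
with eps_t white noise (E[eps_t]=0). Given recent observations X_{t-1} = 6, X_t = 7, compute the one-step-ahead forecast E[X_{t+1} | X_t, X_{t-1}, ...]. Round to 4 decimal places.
E[X_{t+1} \mid \mathcal F_t] = 0.2970

For an AR(p) model X_t = c + sum_i phi_i X_{t-i} + eps_t, the
one-step-ahead conditional mean is
  E[X_{t+1} | X_t, ...] = c + sum_i phi_i X_{t+1-i}.
Substitute known values:
  E[X_{t+1} | ...] = (0.003) * (7) + (0.046) * (6)
                   = 0.2970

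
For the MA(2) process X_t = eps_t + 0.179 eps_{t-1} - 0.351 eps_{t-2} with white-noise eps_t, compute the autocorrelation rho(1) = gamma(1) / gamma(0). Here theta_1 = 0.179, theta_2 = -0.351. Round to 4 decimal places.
\rho(1) = 0.1006

For an MA(q) process with theta_0 = 1, the autocovariance is
  gamma(k) = sigma^2 * sum_{i=0..q-k} theta_i * theta_{i+k},
and rho(k) = gamma(k) / gamma(0). Sigma^2 cancels.
  numerator   = (1)*(0.179) + (0.179)*(-0.351) = 0.116171.
  denominator = (1)^2 + (0.179)^2 + (-0.351)^2 = 1.155242.
  rho(1) = 0.116171 / 1.155242 = 0.1006.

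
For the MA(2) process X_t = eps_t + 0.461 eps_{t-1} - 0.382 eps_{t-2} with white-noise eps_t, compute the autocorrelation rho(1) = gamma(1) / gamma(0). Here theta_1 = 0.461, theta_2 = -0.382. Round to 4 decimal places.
\rho(1) = 0.2097

For an MA(q) process with theta_0 = 1, the autocovariance is
  gamma(k) = sigma^2 * sum_{i=0..q-k} theta_i * theta_{i+k},
and rho(k) = gamma(k) / gamma(0). Sigma^2 cancels.
  numerator   = (1)*(0.461) + (0.461)*(-0.382) = 0.284898.
  denominator = (1)^2 + (0.461)^2 + (-0.382)^2 = 1.358445.
  rho(1) = 0.284898 / 1.358445 = 0.2097.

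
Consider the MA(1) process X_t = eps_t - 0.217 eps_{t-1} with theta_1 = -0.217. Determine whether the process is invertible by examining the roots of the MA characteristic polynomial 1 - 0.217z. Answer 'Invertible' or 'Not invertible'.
\text{Invertible}

The MA(q) characteristic polynomial is P(z) = 1 - 0.217z.
Invertibility requires all roots to lie outside the unit circle, i.e. |z| > 1 for every root.
This is linear in z: 1 + (-0.217) z = 0  =>  z = -1/(-0.217) = 4.608295,  |z| = 4.608295.
Moduli of all roots: 4.6083.
All moduli strictly greater than 1? Yes.
Verdict: Invertible.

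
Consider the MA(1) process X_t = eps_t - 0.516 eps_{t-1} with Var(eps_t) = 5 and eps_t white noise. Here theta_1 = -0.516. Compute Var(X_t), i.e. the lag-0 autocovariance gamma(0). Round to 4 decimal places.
\gamma(0) = 6.3313

For an MA(q) process X_t = eps_t + sum_i theta_i eps_{t-i} with
Var(eps_t) = sigma^2, the variance is
  gamma(0) = sigma^2 * (1 + sum_i theta_i^2).
  sum_i theta_i^2 = (-0.516)^2 = 0.266256.
  gamma(0) = 5 * (1 + 0.266256) = 5 * 1.266256 = 6.33128, which rounds to 6.3313.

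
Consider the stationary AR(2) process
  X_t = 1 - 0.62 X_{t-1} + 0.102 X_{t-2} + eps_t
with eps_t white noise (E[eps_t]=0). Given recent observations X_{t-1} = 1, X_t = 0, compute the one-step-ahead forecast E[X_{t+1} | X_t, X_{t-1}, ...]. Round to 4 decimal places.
E[X_{t+1} \mid \mathcal F_t] = 1.1020

For an AR(p) model X_t = c + sum_i phi_i X_{t-i} + eps_t, the
one-step-ahead conditional mean is
  E[X_{t+1} | X_t, ...] = c + sum_i phi_i X_{t+1-i}.
Substitute known values:
  E[X_{t+1} | ...] = 1 + (-0.62) * (0) + (0.102) * (1)
                   = 1.1020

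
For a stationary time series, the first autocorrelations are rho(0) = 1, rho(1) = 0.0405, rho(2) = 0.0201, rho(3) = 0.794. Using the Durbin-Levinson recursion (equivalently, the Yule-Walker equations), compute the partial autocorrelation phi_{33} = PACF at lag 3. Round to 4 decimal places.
\phi_{33} = 0.7940

The PACF at lag k is phi_{kk}, the last component of the solution
to the Yule-Walker system G_k phi = r_k where
  (G_k)_{ij} = rho(|i - j|), (r_k)_i = rho(i), i,j = 1..k.
Equivalently, Durbin-Levinson gives phi_{kk} iteratively:
  phi_{11} = rho(1)
  phi_{kk} = [rho(k) - sum_{j=1..k-1} phi_{k-1,j} rho(k-j)]
            / [1 - sum_{j=1..k-1} phi_{k-1,j} rho(j)],
  phi_{k,j} = phi_{k-1,j} - phi_{kk} phi_{k-1,k-j},  j = 1..k-1.
Step k = 1:
  phi_11 = rho(1) = 0.0405.
Step k = 2:
  phi_22 = [rho(2) - phi_11 rho(1)] / [1 - phi_11 rho(1)] = [0.0201 - (0.0405)(0.0405)] / [1 - (0.0405)(0.0405)]
         = 0.01845975 / 0.99835975 = 0.01849.
  Update: phi_21 = phi_11 - phi_22 phi_11 = 0.0405 - (0.01849)(0.0405) = 0.039751.
Step k = 3:
  phi_33 = [rho(3) - phi_21 rho(2) - phi_22 rho(1)] / [1 - phi_21 rho(1) - phi_22 rho(2)]
    numerator   = 0.794 - (0.039751)(0.0201) - (0.01849)(0.0405) = 0.79245215
    denominator = 1 - (0.039751)(0.0405) - (0.01849)(0.0201) = 0.99801843
  phi_33 = 0.79245215 / 0.99801843 = 0.794.
Therefore phi_{33} = 0.7940.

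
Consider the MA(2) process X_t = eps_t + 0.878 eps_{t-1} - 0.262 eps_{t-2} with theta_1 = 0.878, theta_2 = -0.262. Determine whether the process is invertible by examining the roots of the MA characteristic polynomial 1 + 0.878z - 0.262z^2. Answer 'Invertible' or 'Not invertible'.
\text{Not invertible}

The MA(q) characteristic polynomial is P(z) = 1 + 0.878z - 0.262z^2.
Invertibility requires all roots to lie outside the unit circle, i.e. |z| > 1 for every root.
Set 1 + (0.878) z + (-0.262) z^2 = 0, i.e. a z^2 + b z + c = 0 with a = -0.262, b = 0.878, c = 1.
Discriminant D = b^2 - 4ac = (0.878)^2 - 4*(-0.262)*1 = 0.770884 - (-1.048) = 1.818884.
D >= 0, so the roots are real: z = (-b +/- sqrt(D)) / (2a) = (-0.878 +/- 1.34866) / (-0.524).
  z_1 = (-0.878 + 1.34866) / (-0.524) = -0.8982,   |z_1| = 0.8982.
  z_2 = (-0.878 - 1.34866) / (-0.524) = 4.2494,   |z_2| = 4.2494.
Moduli of all roots: 0.8982, 4.2494.
All moduli strictly greater than 1? No.
Verdict: Not invertible.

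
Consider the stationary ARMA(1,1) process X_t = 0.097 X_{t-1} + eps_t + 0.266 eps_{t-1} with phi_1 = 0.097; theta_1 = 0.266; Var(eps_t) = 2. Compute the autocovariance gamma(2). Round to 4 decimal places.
\gamma(2) = 0.0729

Multiply the model equation by X_{t-k} and take expectations. With theta_0 = psi_0 = 1 and psi_j the MA(infinity) weights, this gives
  gamma(k) - sum_i phi_i gamma(k-i) = c_k,
  c_k = sigma^2 * sum_{j=k..q} theta_j psi_{j-k}   (c_k = 0 for k > q),
using gamma(-m) = gamma(m).
psi-weights needed (psi_j = theta_j + sum_i phi_i psi_{j-i}):
  psi_1 = theta_1 + phi_1 = 0.266 + (0.097) = 0.363
Right-hand sides:
  c_0 = sigma^2 (1 + theta_1 psi_1) = 2 * (1 + (0.266)(0.363)) = 2 * 1.096558 = 2.193116
  c_1 = sigma^2 theta_1 = 2 * (0.266) = 0.532
  c_2 = 0
Equations for k = 0 and k = 1 (AR order 1):
  gamma(0) = phi_1 gamma(1) + c_0
  gamma(1) = phi_1 gamma(0) + c_1
Substituting the second into the first: gamma(0) (1 - phi_1^2) = c_0 + phi_1 c_1, so
  gamma(0) = (c_0 + phi_1 c_1) / (1 - phi_1^2) = (2.193116 + (0.097)(0.532)) / (1 - (0.097)^2) = 2.24472 / 0.990591 = 2.266041.
  gamma(1) = phi_1 gamma(0) + c_1 = (0.097)(2.266041) + (0.532) = 0.751806.
For k = 2 (> q): gamma(2) = phi_1 gamma(1) = (0.097)(0.751806) = 0.072925.
Therefore gamma(2) = 0.0729 (to 4 decimal places).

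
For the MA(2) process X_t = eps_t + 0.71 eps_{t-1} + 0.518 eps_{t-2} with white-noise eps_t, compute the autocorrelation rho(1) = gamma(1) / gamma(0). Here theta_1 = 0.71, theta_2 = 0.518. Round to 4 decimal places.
\rho(1) = 0.6081

For an MA(q) process with theta_0 = 1, the autocovariance is
  gamma(k) = sigma^2 * sum_{i=0..q-k} theta_i * theta_{i+k},
and rho(k) = gamma(k) / gamma(0). Sigma^2 cancels.
  numerator   = (1)*(0.71) + (0.71)*(0.518) = 1.07778.
  denominator = (1)^2 + (0.71)^2 + (0.518)^2 = 1.772424.
  rho(1) = 1.07778 / 1.772424 = 0.6081.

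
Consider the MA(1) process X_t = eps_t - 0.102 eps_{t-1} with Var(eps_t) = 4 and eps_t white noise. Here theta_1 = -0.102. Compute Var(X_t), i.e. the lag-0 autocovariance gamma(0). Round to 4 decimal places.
\gamma(0) = 4.0416

For an MA(q) process X_t = eps_t + sum_i theta_i eps_{t-i} with
Var(eps_t) = sigma^2, the variance is
  gamma(0) = sigma^2 * (1 + sum_i theta_i^2).
  sum_i theta_i^2 = (-0.102)^2 = 0.010404.
  gamma(0) = 4 * (1 + 0.010404) = 4 * 1.010404 = 4.041616, which rounds to 4.0416.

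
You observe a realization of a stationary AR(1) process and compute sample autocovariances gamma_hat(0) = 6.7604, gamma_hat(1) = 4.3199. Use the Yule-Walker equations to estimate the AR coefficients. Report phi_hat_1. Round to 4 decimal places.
\hat\phi_{1} = 0.6390

The Yule-Walker equations for an AR(p) process read, in matrix form,
  Gamma_p phi = r_p,   with   (Gamma_p)_{ij} = gamma(|i - j|),
                       (r_p)_i = gamma(i),   i,j = 1..p.
Substitute the sample gammas (Toeplitz matrix and right-hand side of size 1):
  Gamma_p = [[6.7604]]
  r_p     = [4.3199]
With p = 1 this is the single equation gamma(0) phi_1 = gamma(1):
  phi_hat_1 = gamma(1) / gamma(0) = 4.3199 / 6.7604 = 0.6390.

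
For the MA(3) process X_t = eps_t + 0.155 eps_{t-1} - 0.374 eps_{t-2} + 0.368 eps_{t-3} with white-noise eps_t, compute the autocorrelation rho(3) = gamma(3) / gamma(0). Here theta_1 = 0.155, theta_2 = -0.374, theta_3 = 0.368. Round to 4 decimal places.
\rho(3) = 0.2832

For an MA(q) process with theta_0 = 1, the autocovariance is
  gamma(k) = sigma^2 * sum_{i=0..q-k} theta_i * theta_{i+k},
and rho(k) = gamma(k) / gamma(0). Sigma^2 cancels.
  numerator   = (1)*(0.368) = 0.368.
  denominator = (1)^2 + (0.155)^2 + (-0.374)^2 + (0.368)^2 = 1.299325.
  rho(3) = 0.368 / 1.299325 = 0.2832.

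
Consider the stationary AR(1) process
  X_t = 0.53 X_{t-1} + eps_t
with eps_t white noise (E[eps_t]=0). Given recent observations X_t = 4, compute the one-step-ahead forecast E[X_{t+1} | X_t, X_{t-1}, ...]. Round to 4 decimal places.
E[X_{t+1} \mid \mathcal F_t] = 2.1200

For an AR(p) model X_t = c + sum_i phi_i X_{t-i} + eps_t, the
one-step-ahead conditional mean is
  E[X_{t+1} | X_t, ...] = c + sum_i phi_i X_{t+1-i}.
Substitute known values:
  E[X_{t+1} | ...] = (0.53) * (4)
                   = 2.1200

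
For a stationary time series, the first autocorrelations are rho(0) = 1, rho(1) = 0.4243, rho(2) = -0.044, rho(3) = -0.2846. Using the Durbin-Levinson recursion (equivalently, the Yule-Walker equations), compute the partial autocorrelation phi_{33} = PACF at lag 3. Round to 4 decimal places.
\phi_{33} = -0.1910

The PACF at lag k is phi_{kk}, the last component of the solution
to the Yule-Walker system G_k phi = r_k where
  (G_k)_{ij} = rho(|i - j|), (r_k)_i = rho(i), i,j = 1..k.
Equivalently, Durbin-Levinson gives phi_{kk} iteratively:
  phi_{11} = rho(1)
  phi_{kk} = [rho(k) - sum_{j=1..k-1} phi_{k-1,j} rho(k-j)]
            / [1 - sum_{j=1..k-1} phi_{k-1,j} rho(j)],
  phi_{k,j} = phi_{k-1,j} - phi_{kk} phi_{k-1,k-j},  j = 1..k-1.
Step k = 1:
  phi_11 = rho(1) = 0.4243.
Step k = 2:
  phi_22 = [rho(2) - phi_11 rho(1)] / [1 - phi_11 rho(1)] = [-0.044 - (0.4243)(0.4243)] / [1 - (0.4243)(0.4243)]
         = -0.22403049 / 0.81996951 = -0.273218.
  Update: phi_21 = phi_11 - phi_22 phi_11 = 0.4243 - (-0.273218)(0.4243) = 0.540226.
Step k = 3:
  phi_33 = [rho(3) - phi_21 rho(2) - phi_22 rho(1)] / [1 - phi_21 rho(1) - phi_22 rho(2)]
    numerator   = -0.2846 - (0.540226)(-0.044) - (-0.273218)(0.4243) = -0.14490361
    denominator = 1 - (0.540226)(0.4243) - (-0.273218)(-0.044) = 0.75876033
  phi_33 = -0.14490361 / 0.75876033 = -0.191.
Therefore phi_{33} = -0.1910.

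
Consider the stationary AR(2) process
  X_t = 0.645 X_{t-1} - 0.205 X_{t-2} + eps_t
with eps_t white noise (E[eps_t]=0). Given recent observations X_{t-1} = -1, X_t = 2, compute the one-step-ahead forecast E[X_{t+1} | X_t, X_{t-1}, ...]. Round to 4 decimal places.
E[X_{t+1} \mid \mathcal F_t] = 1.4950

For an AR(p) model X_t = c + sum_i phi_i X_{t-i} + eps_t, the
one-step-ahead conditional mean is
  E[X_{t+1} | X_t, ...] = c + sum_i phi_i X_{t+1-i}.
Substitute known values:
  E[X_{t+1} | ...] = (0.645) * (2) + (-0.205) * (-1)
                   = 1.4950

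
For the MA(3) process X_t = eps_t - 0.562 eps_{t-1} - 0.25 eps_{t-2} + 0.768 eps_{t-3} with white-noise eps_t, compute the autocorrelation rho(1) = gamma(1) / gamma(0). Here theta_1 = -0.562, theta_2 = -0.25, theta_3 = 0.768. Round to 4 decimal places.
\rho(1) = -0.3117

For an MA(q) process with theta_0 = 1, the autocovariance is
  gamma(k) = sigma^2 * sum_{i=0..q-k} theta_i * theta_{i+k},
and rho(k) = gamma(k) / gamma(0). Sigma^2 cancels.
  numerator   = (1)*(-0.562) + (-0.562)*(-0.25) + (-0.25)*(0.768) = -0.6135.
  denominator = (1)^2 + (-0.562)^2 + (-0.25)^2 + (0.768)^2 = 1.968168.
  rho(1) = -0.6135 / 1.968168 = -0.3117.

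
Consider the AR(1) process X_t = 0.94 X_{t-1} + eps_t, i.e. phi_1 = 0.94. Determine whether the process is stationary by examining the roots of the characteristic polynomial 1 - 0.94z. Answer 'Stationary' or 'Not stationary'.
\text{Stationary}

The AR(p) characteristic polynomial is P(z) = 1 - 0.94z.
Stationarity requires all roots to lie outside the unit circle, i.e. |z| > 1 for every root.
This is linear in z: 1 + (-0.94) z = 0  =>  z = -1/(-0.94) = 1.06383,  |z| = 1.06383.
Moduli of all roots: 1.0638.
All moduli strictly greater than 1? Yes.
Verdict: Stationary.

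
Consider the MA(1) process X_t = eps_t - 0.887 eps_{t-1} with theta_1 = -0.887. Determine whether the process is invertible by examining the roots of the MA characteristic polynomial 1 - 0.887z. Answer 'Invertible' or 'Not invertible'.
\text{Invertible}

The MA(q) characteristic polynomial is P(z) = 1 - 0.887z.
Invertibility requires all roots to lie outside the unit circle, i.e. |z| > 1 for every root.
This is linear in z: 1 + (-0.887) z = 0  =>  z = -1/(-0.887) = 1.127396,  |z| = 1.127396.
Moduli of all roots: 1.1274.
All moduli strictly greater than 1? Yes.
Verdict: Invertible.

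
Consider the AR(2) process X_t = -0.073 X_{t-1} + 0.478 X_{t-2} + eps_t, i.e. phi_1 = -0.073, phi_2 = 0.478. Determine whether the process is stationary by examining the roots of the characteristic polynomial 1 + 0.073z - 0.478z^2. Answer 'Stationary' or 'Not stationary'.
\text{Stationary}

The AR(p) characteristic polynomial is P(z) = 1 + 0.073z - 0.478z^2.
Stationarity requires all roots to lie outside the unit circle, i.e. |z| > 1 for every root.
Set 1 + (0.073) z + (-0.478) z^2 = 0, i.e. a z^2 + b z + c = 0 with a = -0.478, b = 0.073, c = 1.
Discriminant D = b^2 - 4ac = (0.073)^2 - 4*(-0.478)*1 = 0.005329 - (-1.912) = 1.917329.
D >= 0, so the roots are real: z = (-b +/- sqrt(D)) / (2a) = (-0.073 +/- 1.384676) / (-0.956).
  z_1 = (-0.073 + 1.384676) / (-0.956) = -1.372,   |z_1| = 1.372.
  z_2 = (-0.073 - 1.384676) / (-0.956) = 1.5248,   |z_2| = 1.5248.
Moduli of all roots: 1.3720, 1.5248.
All moduli strictly greater than 1? Yes.
Verdict: Stationary.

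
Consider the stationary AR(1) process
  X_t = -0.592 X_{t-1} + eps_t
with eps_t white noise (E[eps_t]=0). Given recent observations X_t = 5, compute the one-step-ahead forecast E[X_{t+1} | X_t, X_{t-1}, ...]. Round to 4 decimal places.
E[X_{t+1} \mid \mathcal F_t] = -2.9600

For an AR(p) model X_t = c + sum_i phi_i X_{t-i} + eps_t, the
one-step-ahead conditional mean is
  E[X_{t+1} | X_t, ...] = c + sum_i phi_i X_{t+1-i}.
Substitute known values:
  E[X_{t+1} | ...] = (-0.592) * (5)
                   = -2.9600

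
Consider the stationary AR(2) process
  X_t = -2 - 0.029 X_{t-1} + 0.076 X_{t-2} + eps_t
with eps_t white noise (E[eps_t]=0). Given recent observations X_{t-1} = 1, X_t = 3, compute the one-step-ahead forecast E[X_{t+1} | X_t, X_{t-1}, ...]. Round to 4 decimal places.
E[X_{t+1} \mid \mathcal F_t] = -2.0110

For an AR(p) model X_t = c + sum_i phi_i X_{t-i} + eps_t, the
one-step-ahead conditional mean is
  E[X_{t+1} | X_t, ...] = c + sum_i phi_i X_{t+1-i}.
Substitute known values:
  E[X_{t+1} | ...] = -2 + (-0.029) * (3) + (0.076) * (1)
                   = -2.0110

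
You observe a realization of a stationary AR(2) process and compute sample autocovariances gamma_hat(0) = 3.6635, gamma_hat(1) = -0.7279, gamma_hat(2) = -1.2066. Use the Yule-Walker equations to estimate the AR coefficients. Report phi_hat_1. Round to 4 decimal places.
\hat\phi_{1} = -0.2750

The Yule-Walker equations for an AR(p) process read, in matrix form,
  Gamma_p phi = r_p,   with   (Gamma_p)_{ij} = gamma(|i - j|),
                       (r_p)_i = gamma(i),   i,j = 1..p.
Substitute the sample gammas (Toeplitz matrix and right-hand side of size 2):
  Gamma_p = [[3.6635, -0.7279], [-0.7279, 3.6635]]
  r_p     = [-0.7279, -1.2066]
Written out:
  3.6635 phi_1 - 0.7279 phi_2 = -0.7279
  -0.7279 phi_1 + 3.6635 phi_2 = -1.2066
Solve by Cramer's rule:
  det = gamma(0)^2 - gamma(1)^2 = (3.6635)^2 - (-0.7279)^2 = 13.42123225 - 0.52983841 = 12.89139384
  phi_hat_1 = [gamma(1) gamma(0) - gamma(1) gamma(2)] / det = [(-0.7279)(3.6635) - (-0.7279)(-1.2066)] / 12.89139384 = -3.54494579 / 12.89139384 = -0.275
  phi_hat_2 = [gamma(0) gamma(2) - gamma(1)^2] / det = [(3.6635)(-1.2066) - (-0.7279)^2] / 12.89139384 = -4.95021751 / 12.89139384 = -0.384
So phi_hat = [-0.2750, -0.3840].
Therefore phi_hat_1 = -0.2750.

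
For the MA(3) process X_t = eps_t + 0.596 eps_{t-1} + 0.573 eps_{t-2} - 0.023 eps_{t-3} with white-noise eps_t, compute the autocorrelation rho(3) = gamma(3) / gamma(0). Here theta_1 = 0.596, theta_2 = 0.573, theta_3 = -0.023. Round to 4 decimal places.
\rho(3) = -0.0137

For an MA(q) process with theta_0 = 1, the autocovariance is
  gamma(k) = sigma^2 * sum_{i=0..q-k} theta_i * theta_{i+k},
and rho(k) = gamma(k) / gamma(0). Sigma^2 cancels.
  numerator   = (1)*(-0.023) = -0.023.
  denominator = (1)^2 + (0.596)^2 + (0.573)^2 + (-0.023)^2 = 1.684074.
  rho(3) = -0.023 / 1.684074 = -0.0137.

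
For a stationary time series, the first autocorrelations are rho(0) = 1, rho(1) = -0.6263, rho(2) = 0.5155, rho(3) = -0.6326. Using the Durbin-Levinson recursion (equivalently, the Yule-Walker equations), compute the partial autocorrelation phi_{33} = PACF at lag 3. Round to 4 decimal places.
\phi_{33} = -0.4259

The PACF at lag k is phi_{kk}, the last component of the solution
to the Yule-Walker system G_k phi = r_k where
  (G_k)_{ij} = rho(|i - j|), (r_k)_i = rho(i), i,j = 1..k.
Equivalently, Durbin-Levinson gives phi_{kk} iteratively:
  phi_{11} = rho(1)
  phi_{kk} = [rho(k) - sum_{j=1..k-1} phi_{k-1,j} rho(k-j)]
            / [1 - sum_{j=1..k-1} phi_{k-1,j} rho(j)],
  phi_{k,j} = phi_{k-1,j} - phi_{kk} phi_{k-1,k-j},  j = 1..k-1.
Step k = 1:
  phi_11 = rho(1) = -0.6263.
Step k = 2:
  phi_22 = [rho(2) - phi_11 rho(1)] / [1 - phi_11 rho(1)] = [0.5155 - (-0.6263)(-0.6263)] / [1 - (-0.6263)(-0.6263)]
         = 0.12324831 / 0.60774831 = 0.202795.
  Update: phi_21 = phi_11 - phi_22 phi_11 = -0.6263 - (0.202795)(-0.6263) = -0.49929.
Step k = 3:
  phi_33 = [rho(3) - phi_21 rho(2) - phi_22 rho(1)] / [1 - phi_21 rho(1) - phi_22 rho(2)]
    numerator   = -0.6326 - (-0.49929)(0.5155) - (0.202795)(-0.6263) = -0.24820576
    denominator = 1 - (-0.49929)(-0.6263) - (0.202795)(0.5155) = 0.58275417
  phi_33 = -0.24820576 / 0.58275417 = -0.4259.
Therefore phi_{33} = -0.4259.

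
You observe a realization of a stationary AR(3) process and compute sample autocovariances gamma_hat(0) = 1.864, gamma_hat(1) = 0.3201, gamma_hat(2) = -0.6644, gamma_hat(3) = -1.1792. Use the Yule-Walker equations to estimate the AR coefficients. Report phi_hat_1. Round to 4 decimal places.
\hat\phi_{1} = 0.0070

The Yule-Walker equations for an AR(p) process read, in matrix form,
  Gamma_p phi = r_p,   with   (Gamma_p)_{ij} = gamma(|i - j|),
                       (r_p)_i = gamma(i),   i,j = 1..p.
Substitute the sample gammas (Toeplitz matrix and right-hand side of size 3):
  Gamma_p = [[1.864, 0.3201, -0.6644], [0.3201, 1.864, 0.3201], [-0.6644, 0.3201, 1.864]]
  r_p     = [0.3201, -0.6644, -1.1792]
Written out (R1..R3):
  (R1) 1.864 phi_1 + 0.3201 phi_2 - 0.6644 phi_3 = 0.3201
  (R2) 0.3201 phi_1 + 1.864 phi_2 + 0.3201 phi_3 = -0.6644
  (R3) -0.6644 phi_1 + 0.3201 phi_2 + 1.864 phi_3 = -1.1792
Gaussian elimination:
  R2 <- R2 - (0.3201/1.864) R1 = R2 - (0.171727) R1:  1.80903 phi_2 + 0.434196 phi_3 = -0.71937
  R3 <- R3 - (-0.6644/1.864) R1 = R3 - (-0.356438) R1:  0.434196 phi_2 + 1.627183 phi_3 = -1.065104
  R3 <- R3 - (0.434196/1.80903) R2 = R3 - (0.240016) R2:  1.522969 phi_3 = -0.892444
Back-substitution:
  phi_hat_3 = -0.892444 / 1.522969 = -0.58599
  phi_hat_2 = (-0.71937 - (0.434196)(-0.58599)) / 1.80903 = -0.257008
  phi_hat_1 = (0.3201 - (0.3201)(-0.257008) - (-0.6644)(-0.58599)) / 1.864 = 0.006994
So phi_hat = [0.0070, -0.2570, -0.5860].
Therefore phi_hat_1 = 0.0070.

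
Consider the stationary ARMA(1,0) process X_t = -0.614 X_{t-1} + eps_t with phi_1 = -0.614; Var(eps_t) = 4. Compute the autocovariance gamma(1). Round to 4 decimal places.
\gamma(1) = -3.9422

Multiply the model equation by X_{t-k} and take expectations. With theta_0 = psi_0 = 1 and psi_j the MA(infinity) weights, this gives
  gamma(k) - sum_i phi_i gamma(k-i) = c_k,
  c_k = sigma^2 * sum_{j=k..q} theta_j psi_{j-k}   (c_k = 0 for k > q),
using gamma(-m) = gamma(m).
Pure AR (q = 0): c_0 = sigma^2 = 4, c_k = 0 for k >= 1.
Equations for k = 0 and k = 1 (AR order 1):
  gamma(0) = phi_1 gamma(1) + c_0
  gamma(1) = phi_1 gamma(0) + c_1
Substituting the second into the first: gamma(0) (1 - phi_1^2) = c_0 + phi_1 c_1, so
  gamma(0) = c_0 / (1 - phi_1^2) = 4 / (1 - (-0.614)^2) = 4 / 0.623004 = 6.420505.
  gamma(1) = phi_1 gamma(0) = (-0.614)(6.420505) = -3.94219.
Therefore gamma(1) = -3.9422 (to 4 decimal places).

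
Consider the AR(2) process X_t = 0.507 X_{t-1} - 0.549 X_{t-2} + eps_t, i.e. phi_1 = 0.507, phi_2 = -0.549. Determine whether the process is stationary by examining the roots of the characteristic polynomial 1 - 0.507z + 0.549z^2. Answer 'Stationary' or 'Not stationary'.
\text{Stationary}

The AR(p) characteristic polynomial is P(z) = 1 - 0.507z + 0.549z^2.
Stationarity requires all roots to lie outside the unit circle, i.e. |z| > 1 for every root.
Set 1 + (-0.507) z + (0.549) z^2 = 0, i.e. a z^2 + b z + c = 0 with a = 0.549, b = -0.507, c = 1.
Discriminant D = b^2 - 4ac = (-0.507)^2 - 4*(0.549)*1 = 0.257049 - (2.196) = -1.938951.
D < 0, so the roots are the complex-conjugate pair z = (-b +/- i sqrt(-D)) / (2a) = 0.4617 +/- 1.2682i.
For a conjugate pair |z|^2 = z * conj(z) = (product of roots) = c/a = 1/(0.549) = 1.821494, so |z| = sqrt(1.821494) = 1.3496 for both roots.
Moduli of all roots: 1.3496, 1.3496.
All moduli strictly greater than 1? Yes.
Verdict: Stationary.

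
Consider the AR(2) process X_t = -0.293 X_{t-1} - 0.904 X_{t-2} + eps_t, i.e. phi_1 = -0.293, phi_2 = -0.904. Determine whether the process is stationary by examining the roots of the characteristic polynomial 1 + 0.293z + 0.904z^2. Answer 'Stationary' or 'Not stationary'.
\text{Stationary}

The AR(p) characteristic polynomial is P(z) = 1 + 0.293z + 0.904z^2.
Stationarity requires all roots to lie outside the unit circle, i.e. |z| > 1 for every root.
Set 1 + (0.293) z + (0.904) z^2 = 0, i.e. a z^2 + b z + c = 0 with a = 0.904, b = 0.293, c = 1.
Discriminant D = b^2 - 4ac = (0.293)^2 - 4*(0.904)*1 = 0.085849 - (3.616) = -3.530151.
D < 0, so the roots are the complex-conjugate pair z = (-b +/- i sqrt(-D)) / (2a) = -0.1621 +/- 1.0392i.
For a conjugate pair |z|^2 = z * conj(z) = (product of roots) = c/a = 1/(0.904) = 1.106195, so |z| = sqrt(1.106195) = 1.0518 for both roots.
Moduli of all roots: 1.0518, 1.0518.
All moduli strictly greater than 1? Yes.
Verdict: Stationary.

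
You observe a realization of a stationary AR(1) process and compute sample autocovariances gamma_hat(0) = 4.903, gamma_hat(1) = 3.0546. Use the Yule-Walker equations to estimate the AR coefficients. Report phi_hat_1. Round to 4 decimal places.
\hat\phi_{1} = 0.6230

The Yule-Walker equations for an AR(p) process read, in matrix form,
  Gamma_p phi = r_p,   with   (Gamma_p)_{ij} = gamma(|i - j|),
                       (r_p)_i = gamma(i),   i,j = 1..p.
Substitute the sample gammas (Toeplitz matrix and right-hand side of size 1):
  Gamma_p = [[4.903]]
  r_p     = [3.0546]
With p = 1 this is the single equation gamma(0) phi_1 = gamma(1):
  phi_hat_1 = gamma(1) / gamma(0) = 3.0546 / 4.903 = 0.6230.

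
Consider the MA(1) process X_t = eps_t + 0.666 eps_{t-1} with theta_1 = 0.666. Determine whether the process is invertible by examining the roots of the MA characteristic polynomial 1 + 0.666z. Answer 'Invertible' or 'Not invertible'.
\text{Invertible}

The MA(q) characteristic polynomial is P(z) = 1 + 0.666z.
Invertibility requires all roots to lie outside the unit circle, i.e. |z| > 1 for every root.
This is linear in z: 1 + (0.666) z = 0  =>  z = -1/(0.666) = -1.501502,  |z| = 1.501502.
Moduli of all roots: 1.5015.
All moduli strictly greater than 1? Yes.
Verdict: Invertible.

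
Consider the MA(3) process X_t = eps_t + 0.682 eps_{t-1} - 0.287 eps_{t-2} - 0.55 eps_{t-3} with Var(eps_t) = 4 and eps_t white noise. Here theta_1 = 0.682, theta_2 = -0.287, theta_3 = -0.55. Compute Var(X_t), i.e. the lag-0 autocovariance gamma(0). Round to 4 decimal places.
\gamma(0) = 7.4000

For an MA(q) process X_t = eps_t + sum_i theta_i eps_{t-i} with
Var(eps_t) = sigma^2, the variance is
  gamma(0) = sigma^2 * (1 + sum_i theta_i^2).
  sum_i theta_i^2 = (0.682)^2 + (-0.287)^2 + (-0.55)^2 = 0.465124 + 0.082369 + 0.3025 = 0.849993.
  gamma(0) = 4 * (1 + 0.849993) = 4 * 1.849993 = 7.399972, which rounds to 7.4000.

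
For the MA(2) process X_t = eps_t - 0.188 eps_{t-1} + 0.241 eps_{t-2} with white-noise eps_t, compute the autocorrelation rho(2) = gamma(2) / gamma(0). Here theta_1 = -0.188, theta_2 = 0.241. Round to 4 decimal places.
\rho(2) = 0.2204

For an MA(q) process with theta_0 = 1, the autocovariance is
  gamma(k) = sigma^2 * sum_{i=0..q-k} theta_i * theta_{i+k},
and rho(k) = gamma(k) / gamma(0). Sigma^2 cancels.
  numerator   = (1)*(0.241) = 0.241.
  denominator = (1)^2 + (-0.188)^2 + (0.241)^2 = 1.093425.
  rho(2) = 0.241 / 1.093425 = 0.2204.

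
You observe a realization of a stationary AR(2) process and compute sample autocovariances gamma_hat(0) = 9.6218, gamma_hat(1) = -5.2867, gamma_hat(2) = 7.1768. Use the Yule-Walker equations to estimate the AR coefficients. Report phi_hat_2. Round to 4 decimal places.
\hat\phi_{2} = 0.6360

The Yule-Walker equations for an AR(p) process read, in matrix form,
  Gamma_p phi = r_p,   with   (Gamma_p)_{ij} = gamma(|i - j|),
                       (r_p)_i = gamma(i),   i,j = 1..p.
Substitute the sample gammas (Toeplitz matrix and right-hand side of size 2):
  Gamma_p = [[9.6218, -5.2867], [-5.2867, 9.6218]]
  r_p     = [-5.2867, 7.1768]
Written out:
  9.6218 phi_1 - 5.2867 phi_2 = -5.2867
  -5.2867 phi_1 + 9.6218 phi_2 = 7.1768
Solve by Cramer's rule:
  det = gamma(0)^2 - gamma(1)^2 = (9.6218)^2 - (-5.2867)^2 = 92.57903524 - 27.94919689 = 64.62983835
  phi_hat_1 = [gamma(1) gamma(0) - gamma(1) gamma(2)] / det = [(-5.2867)(9.6218) - (-5.2867)(7.1768)] / 64.62983835 = -12.9259815 / 64.62983835 = -0.2
  phi_hat_2 = [gamma(0) gamma(2) - gamma(1)^2] / det = [(9.6218)(7.1768) - (-5.2867)^2] / 64.62983835 = 41.10453735 / 64.62983835 = 0.636
So phi_hat = [-0.2000, 0.6360].
Therefore phi_hat_2 = 0.6360.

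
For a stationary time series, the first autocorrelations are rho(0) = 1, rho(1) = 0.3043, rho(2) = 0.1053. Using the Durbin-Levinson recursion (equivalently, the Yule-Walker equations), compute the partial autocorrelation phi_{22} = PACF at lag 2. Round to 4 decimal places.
\phi_{22} = 0.0140

The PACF at lag k is phi_{kk}, the last component of the solution
to the Yule-Walker system G_k phi = r_k where
  (G_k)_{ij} = rho(|i - j|), (r_k)_i = rho(i), i,j = 1..k.
Equivalently, Durbin-Levinson gives phi_{kk} iteratively:
  phi_{11} = rho(1)
  phi_{kk} = [rho(k) - sum_{j=1..k-1} phi_{k-1,j} rho(k-j)]
            / [1 - sum_{j=1..k-1} phi_{k-1,j} rho(j)],
  phi_{k,j} = phi_{k-1,j} - phi_{kk} phi_{k-1,k-j},  j = 1..k-1.
Step k = 1:
  phi_11 = rho(1) = 0.3043.
Step k = 2:
  phi_22 = [rho(2) - phi_11 rho(1)] / [1 - phi_11 rho(1)] = [0.1053 - (0.3043)(0.3043)] / [1 - (0.3043)(0.3043)]
         = 0.01270151 / 0.90740151 = 0.014.
Therefore phi_{22} = 0.0140.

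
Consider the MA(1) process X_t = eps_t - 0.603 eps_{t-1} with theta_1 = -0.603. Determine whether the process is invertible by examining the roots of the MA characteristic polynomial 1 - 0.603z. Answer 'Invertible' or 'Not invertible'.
\text{Invertible}

The MA(q) characteristic polynomial is P(z) = 1 - 0.603z.
Invertibility requires all roots to lie outside the unit circle, i.e. |z| > 1 for every root.
This is linear in z: 1 + (-0.603) z = 0  =>  z = -1/(-0.603) = 1.658375,  |z| = 1.658375.
Moduli of all roots: 1.6584.
All moduli strictly greater than 1? Yes.
Verdict: Invertible.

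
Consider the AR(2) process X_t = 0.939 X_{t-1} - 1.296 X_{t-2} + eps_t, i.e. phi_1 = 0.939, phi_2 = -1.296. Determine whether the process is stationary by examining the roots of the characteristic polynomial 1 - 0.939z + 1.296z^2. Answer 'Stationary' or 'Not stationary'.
\text{Not stationary}

The AR(p) characteristic polynomial is P(z) = 1 - 0.939z + 1.296z^2.
Stationarity requires all roots to lie outside the unit circle, i.e. |z| > 1 for every root.
Set 1 + (-0.939) z + (1.296) z^2 = 0, i.e. a z^2 + b z + c = 0 with a = 1.296, b = -0.939, c = 1.
Discriminant D = b^2 - 4ac = (-0.939)^2 - 4*(1.296)*1 = 0.881721 - (5.184) = -4.302279.
D < 0, so the roots are the complex-conjugate pair z = (-b +/- i sqrt(-D)) / (2a) = 0.3623 +/- 0.8002i.
For a conjugate pair |z|^2 = z * conj(z) = (product of roots) = c/a = 1/(1.296) = 0.771605, so |z| = sqrt(0.771605) = 0.8784 for both roots.
Moduli of all roots: 0.8784, 0.8784.
All moduli strictly greater than 1? No.
Verdict: Not stationary.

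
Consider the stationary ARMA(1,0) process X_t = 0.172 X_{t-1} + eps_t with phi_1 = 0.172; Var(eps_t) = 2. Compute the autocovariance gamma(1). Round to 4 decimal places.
\gamma(1) = 0.3545

Multiply the model equation by X_{t-k} and take expectations. With theta_0 = psi_0 = 1 and psi_j the MA(infinity) weights, this gives
  gamma(k) - sum_i phi_i gamma(k-i) = c_k,
  c_k = sigma^2 * sum_{j=k..q} theta_j psi_{j-k}   (c_k = 0 for k > q),
using gamma(-m) = gamma(m).
Pure AR (q = 0): c_0 = sigma^2 = 2, c_k = 0 for k >= 1.
Equations for k = 0 and k = 1 (AR order 1):
  gamma(0) = phi_1 gamma(1) + c_0
  gamma(1) = phi_1 gamma(0) + c_1
Substituting the second into the first: gamma(0) (1 - phi_1^2) = c_0 + phi_1 c_1, so
  gamma(0) = c_0 / (1 - phi_1^2) = 2 / (1 - (0.172)^2) = 2 / 0.970416 = 2.060972.
  gamma(1) = phi_1 gamma(0) = (0.172)(2.060972) = 0.354487.
Therefore gamma(1) = 0.3545 (to 4 decimal places).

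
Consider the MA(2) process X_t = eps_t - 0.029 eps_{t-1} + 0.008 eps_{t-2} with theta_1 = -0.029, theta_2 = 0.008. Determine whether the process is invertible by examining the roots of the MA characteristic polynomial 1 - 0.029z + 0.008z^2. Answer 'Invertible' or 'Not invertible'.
\text{Invertible}

The MA(q) characteristic polynomial is P(z) = 1 - 0.029z + 0.008z^2.
Invertibility requires all roots to lie outside the unit circle, i.e. |z| > 1 for every root.
Set 1 + (-0.029) z + (0.008) z^2 = 0, i.e. a z^2 + b z + c = 0 with a = 0.008, b = -0.029, c = 1.
Discriminant D = b^2 - 4ac = (-0.029)^2 - 4*(0.008)*1 = 0.000841 - (0.032) = -0.031159.
D < 0, so the roots are the complex-conjugate pair z = (-b +/- i sqrt(-D)) / (2a) = 1.8125 +/- 11.0324i.
For a conjugate pair |z|^2 = z * conj(z) = (product of roots) = c/a = 1/(0.008) = 125, so |z| = sqrt(125) = 11.1803 for both roots.
Moduli of all roots: 11.1803, 11.1803.
All moduli strictly greater than 1? Yes.
Verdict: Invertible.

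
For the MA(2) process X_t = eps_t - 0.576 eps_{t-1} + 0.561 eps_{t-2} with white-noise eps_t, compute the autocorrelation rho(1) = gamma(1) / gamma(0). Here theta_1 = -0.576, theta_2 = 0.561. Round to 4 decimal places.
\rho(1) = -0.5461

For an MA(q) process with theta_0 = 1, the autocovariance is
  gamma(k) = sigma^2 * sum_{i=0..q-k} theta_i * theta_{i+k},
and rho(k) = gamma(k) / gamma(0). Sigma^2 cancels.
  numerator   = (1)*(-0.576) + (-0.576)*(0.561) = -0.899136.
  denominator = (1)^2 + (-0.576)^2 + (0.561)^2 = 1.646497.
  rho(1) = -0.899136 / 1.646497 = -0.5461.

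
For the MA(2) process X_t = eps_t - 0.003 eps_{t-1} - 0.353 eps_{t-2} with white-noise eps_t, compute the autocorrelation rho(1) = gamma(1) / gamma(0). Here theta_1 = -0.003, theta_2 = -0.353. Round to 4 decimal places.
\rho(1) = -0.0017

For an MA(q) process with theta_0 = 1, the autocovariance is
  gamma(k) = sigma^2 * sum_{i=0..q-k} theta_i * theta_{i+k},
and rho(k) = gamma(k) / gamma(0). Sigma^2 cancels.
  numerator   = (1)*(-0.003) + (-0.003)*(-0.353) = -0.001941.
  denominator = (1)^2 + (-0.003)^2 + (-0.353)^2 = 1.124618.
  rho(1) = -0.001941 / 1.124618 = -0.0017.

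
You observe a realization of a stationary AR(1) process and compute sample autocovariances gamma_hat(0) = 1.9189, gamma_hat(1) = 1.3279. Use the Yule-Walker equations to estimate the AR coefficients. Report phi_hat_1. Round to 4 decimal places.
\hat\phi_{1} = 0.6920

The Yule-Walker equations for an AR(p) process read, in matrix form,
  Gamma_p phi = r_p,   with   (Gamma_p)_{ij} = gamma(|i - j|),
                       (r_p)_i = gamma(i),   i,j = 1..p.
Substitute the sample gammas (Toeplitz matrix and right-hand side of size 1):
  Gamma_p = [[1.9189]]
  r_p     = [1.3279]
With p = 1 this is the single equation gamma(0) phi_1 = gamma(1):
  phi_hat_1 = gamma(1) / gamma(0) = 1.3279 / 1.9189 = 0.6920.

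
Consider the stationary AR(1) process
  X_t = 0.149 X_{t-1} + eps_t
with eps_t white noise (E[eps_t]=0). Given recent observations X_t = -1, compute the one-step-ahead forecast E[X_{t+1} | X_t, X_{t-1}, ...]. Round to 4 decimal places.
E[X_{t+1} \mid \mathcal F_t] = -0.1490

For an AR(p) model X_t = c + sum_i phi_i X_{t-i} + eps_t, the
one-step-ahead conditional mean is
  E[X_{t+1} | X_t, ...] = c + sum_i phi_i X_{t+1-i}.
Substitute known values:
  E[X_{t+1} | ...] = (0.149) * (-1)
                   = -0.1490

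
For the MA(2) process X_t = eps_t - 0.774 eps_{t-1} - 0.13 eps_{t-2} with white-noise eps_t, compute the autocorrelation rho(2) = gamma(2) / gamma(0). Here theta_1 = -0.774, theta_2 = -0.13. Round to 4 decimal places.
\rho(2) = -0.0804

For an MA(q) process with theta_0 = 1, the autocovariance is
  gamma(k) = sigma^2 * sum_{i=0..q-k} theta_i * theta_{i+k},
and rho(k) = gamma(k) / gamma(0). Sigma^2 cancels.
  numerator   = (1)*(-0.13) = -0.13.
  denominator = (1)^2 + (-0.774)^2 + (-0.13)^2 = 1.615976.
  rho(2) = -0.13 / 1.615976 = -0.0804.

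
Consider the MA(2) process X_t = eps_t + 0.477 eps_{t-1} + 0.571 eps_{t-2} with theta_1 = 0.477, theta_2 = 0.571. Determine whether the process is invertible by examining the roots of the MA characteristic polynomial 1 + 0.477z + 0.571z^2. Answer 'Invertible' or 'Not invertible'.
\text{Invertible}

The MA(q) characteristic polynomial is P(z) = 1 + 0.477z + 0.571z^2.
Invertibility requires all roots to lie outside the unit circle, i.e. |z| > 1 for every root.
Set 1 + (0.477) z + (0.571) z^2 = 0, i.e. a z^2 + b z + c = 0 with a = 0.571, b = 0.477, c = 1.
Discriminant D = b^2 - 4ac = (0.477)^2 - 4*(0.571)*1 = 0.227529 - (2.284) = -2.056471.
D < 0, so the roots are the complex-conjugate pair z = (-b +/- i sqrt(-D)) / (2a) = -0.4177 +/- 1.2557i.
For a conjugate pair |z|^2 = z * conj(z) = (product of roots) = c/a = 1/(0.571) = 1.751313, so |z| = sqrt(1.751313) = 1.3234 for both roots.
Moduli of all roots: 1.3234, 1.3234.
All moduli strictly greater than 1? Yes.
Verdict: Invertible.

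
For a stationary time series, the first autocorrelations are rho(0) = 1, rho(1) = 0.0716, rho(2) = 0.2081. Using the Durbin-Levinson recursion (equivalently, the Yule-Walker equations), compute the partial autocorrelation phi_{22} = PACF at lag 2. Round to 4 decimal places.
\phi_{22} = 0.2040

The PACF at lag k is phi_{kk}, the last component of the solution
to the Yule-Walker system G_k phi = r_k where
  (G_k)_{ij} = rho(|i - j|), (r_k)_i = rho(i), i,j = 1..k.
Equivalently, Durbin-Levinson gives phi_{kk} iteratively:
  phi_{11} = rho(1)
  phi_{kk} = [rho(k) - sum_{j=1..k-1} phi_{k-1,j} rho(k-j)]
            / [1 - sum_{j=1..k-1} phi_{k-1,j} rho(j)],
  phi_{k,j} = phi_{k-1,j} - phi_{kk} phi_{k-1,k-j},  j = 1..k-1.
Step k = 1:
  phi_11 = rho(1) = 0.0716.
Step k = 2:
  phi_22 = [rho(2) - phi_11 rho(1)] / [1 - phi_11 rho(1)] = [0.2081 - (0.0716)(0.0716)] / [1 - (0.0716)(0.0716)]
         = 0.20297344 / 0.99487344 = 0.204.
Therefore phi_{22} = 0.2040.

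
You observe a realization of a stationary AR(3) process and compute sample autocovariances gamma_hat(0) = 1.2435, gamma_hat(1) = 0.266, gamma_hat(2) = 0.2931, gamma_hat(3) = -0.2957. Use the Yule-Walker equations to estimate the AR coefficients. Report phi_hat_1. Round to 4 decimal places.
\hat\phi_{1} = 0.2410

The Yule-Walker equations for an AR(p) process read, in matrix form,
  Gamma_p phi = r_p,   with   (Gamma_p)_{ij} = gamma(|i - j|),
                       (r_p)_i = gamma(i),   i,j = 1..p.
Substitute the sample gammas (Toeplitz matrix and right-hand side of size 3):
  Gamma_p = [[1.2435, 0.266, 0.2931], [0.266, 1.2435, 0.266], [0.2931, 0.266, 1.2435]]
  r_p     = [0.266, 0.2931, -0.2957]
Written out (R1..R3):
  (R1) 1.2435 phi_1 + 0.266 phi_2 + 0.2931 phi_3 = 0.266
  (R2) 0.266 phi_1 + 1.2435 phi_2 + 0.266 phi_3 = 0.2931
  (R3) 0.2931 phi_1 + 0.266 phi_2 + 1.2435 phi_3 = -0.2957
Gaussian elimination:
  R2 <- R2 - (0.266/1.2435) R1 = R2 - (0.213912) R1:  1.186599 phi_2 + 0.203302 phi_3 = 0.236199
  R3 <- R3 - (0.2931/1.2435) R1 = R3 - (0.235706) R1:  0.203302 phi_2 + 1.174415 phi_3 = -0.358398
  R3 <- R3 - (0.203302/1.186599) R2 = R3 - (0.171332) R2:  1.139583 phi_3 = -0.398866
Back-substitution:
  phi_hat_3 = -0.398866 / 1.139583 = -0.350011
  phi_hat_2 = (0.236199 - (0.203302)(-0.350011)) / 1.186599 = 0.259024
  phi_hat_1 = (0.266 - (0.266)(0.259024) - (0.2931)(-0.350011)) / 1.2435 = 0.241004
So phi_hat = [0.2410, 0.2590, -0.3500].
Therefore phi_hat_1 = 0.2410.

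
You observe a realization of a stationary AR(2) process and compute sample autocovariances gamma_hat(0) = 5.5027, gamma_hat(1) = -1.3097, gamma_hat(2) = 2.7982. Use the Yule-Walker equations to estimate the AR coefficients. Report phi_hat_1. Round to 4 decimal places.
\hat\phi_{1} = -0.1240

The Yule-Walker equations for an AR(p) process read, in matrix form,
  Gamma_p phi = r_p,   with   (Gamma_p)_{ij} = gamma(|i - j|),
                       (r_p)_i = gamma(i),   i,j = 1..p.
Substitute the sample gammas (Toeplitz matrix and right-hand side of size 2):
  Gamma_p = [[5.5027, -1.3097], [-1.3097, 5.5027]]
  r_p     = [-1.3097, 2.7982]
Written out:
  5.5027 phi_1 - 1.3097 phi_2 = -1.3097
  -1.3097 phi_1 + 5.5027 phi_2 = 2.7982
Solve by Cramer's rule:
  det = gamma(0)^2 - gamma(1)^2 = (5.5027)^2 - (-1.3097)^2 = 30.27970729 - 1.71531409 = 28.5643932
  phi_hat_1 = [gamma(1) gamma(0) - gamma(1) gamma(2)] / det = [(-1.3097)(5.5027) - (-1.3097)(2.7982)] / 28.5643932 = -3.54208365 / 28.5643932 = -0.124
  phi_hat_2 = [gamma(0) gamma(2) - gamma(1)^2] / det = [(5.5027)(2.7982) - (-1.3097)^2] / 28.5643932 = 13.68234105 / 28.5643932 = 0.479
So phi_hat = [-0.1240, 0.4790].
Therefore phi_hat_1 = -0.1240.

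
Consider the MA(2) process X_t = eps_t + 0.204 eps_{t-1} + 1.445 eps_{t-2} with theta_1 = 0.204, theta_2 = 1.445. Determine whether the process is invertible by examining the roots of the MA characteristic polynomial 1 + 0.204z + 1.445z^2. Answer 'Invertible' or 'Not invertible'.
\text{Not invertible}

The MA(q) characteristic polynomial is P(z) = 1 + 0.204z + 1.445z^2.
Invertibility requires all roots to lie outside the unit circle, i.e. |z| > 1 for every root.
Set 1 + (0.204) z + (1.445) z^2 = 0, i.e. a z^2 + b z + c = 0 with a = 1.445, b = 0.204, c = 1.
Discriminant D = b^2 - 4ac = (0.204)^2 - 4*(1.445)*1 = 0.041616 - (5.78) = -5.738384.
D < 0, so the roots are the complex-conjugate pair z = (-b +/- i sqrt(-D)) / (2a) = -0.0706 +/- 0.8289i.
For a conjugate pair |z|^2 = z * conj(z) = (product of roots) = c/a = 1/(1.445) = 0.692042, so |z| = sqrt(0.692042) = 0.8319 for both roots.
Moduli of all roots: 0.8319, 0.8319.
All moduli strictly greater than 1? No.
Verdict: Not invertible.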